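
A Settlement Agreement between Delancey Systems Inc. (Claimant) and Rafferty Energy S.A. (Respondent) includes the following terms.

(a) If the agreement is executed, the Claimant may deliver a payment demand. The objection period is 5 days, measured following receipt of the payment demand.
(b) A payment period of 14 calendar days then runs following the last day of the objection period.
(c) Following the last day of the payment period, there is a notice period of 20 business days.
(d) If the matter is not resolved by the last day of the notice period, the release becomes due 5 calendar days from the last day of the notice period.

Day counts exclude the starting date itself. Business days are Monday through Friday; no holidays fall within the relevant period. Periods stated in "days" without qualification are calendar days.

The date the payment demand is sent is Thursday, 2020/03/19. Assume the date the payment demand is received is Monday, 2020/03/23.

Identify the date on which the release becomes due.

Adding 5 calendar days to 2020/03/23 gives 2020/03/28, which is the last day of the objection period.
Adding 14 calendar days to 2020/03/28 gives 2020/04/11, which is the last day of the payment period.
The last day of the notice period: 20 business days after Saturday, 2020/04/11, skipping weekends — Apr 13, Apr 14, Apr 15, Apr 16, …, May 6, May 7, May 8 — lands on Friday, 2020/05/08.
The date on which the release becomes due: 2020/05/08 + 5 days = 2020/05/13.

2020/05/13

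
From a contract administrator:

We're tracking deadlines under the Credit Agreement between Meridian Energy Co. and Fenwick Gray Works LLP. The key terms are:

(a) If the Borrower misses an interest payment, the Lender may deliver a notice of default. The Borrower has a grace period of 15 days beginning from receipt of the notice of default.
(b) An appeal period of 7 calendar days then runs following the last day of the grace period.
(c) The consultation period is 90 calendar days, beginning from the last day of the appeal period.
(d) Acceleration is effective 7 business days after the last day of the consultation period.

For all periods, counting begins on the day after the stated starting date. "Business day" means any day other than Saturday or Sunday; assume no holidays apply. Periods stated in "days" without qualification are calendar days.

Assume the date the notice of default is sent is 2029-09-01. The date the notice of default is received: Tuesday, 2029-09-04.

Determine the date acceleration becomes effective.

The last day of the grace period: 2029-09-04 + 15 days = 2029-09-19.
The last day of the appeal period: 7 calendar days after 2029-09-19 is 2029-09-26.
The last day of the consultation period: 2029-09-26 + 90 days = 2029-12-25.
The date acceleration becomes effective: 7 business days after Tuesday, 2029-12-25, skipping weekends — Dec 26, Dec 27, Dec 28, Dec 31, Jan 1, Jan 2, Jan 3 — lands on Thursday, 2030-01-03.

2030-01-03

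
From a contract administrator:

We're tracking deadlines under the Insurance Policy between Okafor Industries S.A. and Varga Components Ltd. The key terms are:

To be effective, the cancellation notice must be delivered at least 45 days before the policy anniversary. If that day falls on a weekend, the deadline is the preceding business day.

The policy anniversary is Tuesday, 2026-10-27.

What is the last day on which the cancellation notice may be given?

2026-09-11

Counting back 45 calendar days from 2026-10-27 gives 2026-09-12. That is a Saturday, so the deadline moves back to Friday, 2026-09-11.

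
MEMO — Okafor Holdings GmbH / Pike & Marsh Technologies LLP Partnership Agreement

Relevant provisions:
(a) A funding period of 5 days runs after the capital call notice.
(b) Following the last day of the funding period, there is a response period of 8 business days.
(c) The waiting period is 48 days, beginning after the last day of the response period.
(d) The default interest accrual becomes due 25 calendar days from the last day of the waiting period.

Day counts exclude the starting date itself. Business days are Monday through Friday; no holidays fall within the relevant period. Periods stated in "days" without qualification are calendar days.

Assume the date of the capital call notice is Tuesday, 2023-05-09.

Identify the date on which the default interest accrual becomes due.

The last day of the funding period: 5 calendar days after 2023-05-09 is 2023-05-14.
From Sunday, 2023-05-14, 8 business days (May 15, May 16, May 17, May 18, May 19, May 22, May 23, May 24, skipping weekends) brings us to Wednesday, 2023-05-24, which is the last day of the response period.
Adding 48 calendar days to 2023-05-24 gives 2023-07-11, which is the last day of the waiting period.
Adding 25 calendar days to 2023-07-11 gives 2023-08-05, which is the date on which the default interest accrual becomes due.

2023-08-05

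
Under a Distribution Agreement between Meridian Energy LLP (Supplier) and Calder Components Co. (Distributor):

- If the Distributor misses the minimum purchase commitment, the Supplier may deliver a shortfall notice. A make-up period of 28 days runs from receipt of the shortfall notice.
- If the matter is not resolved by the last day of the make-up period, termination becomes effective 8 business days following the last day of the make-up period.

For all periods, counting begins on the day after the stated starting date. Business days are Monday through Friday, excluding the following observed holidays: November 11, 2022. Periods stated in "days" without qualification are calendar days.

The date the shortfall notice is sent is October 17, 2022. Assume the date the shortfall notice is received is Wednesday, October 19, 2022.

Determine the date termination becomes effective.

Adding 28 calendar days to October 19, 2022 gives November 16, 2022, which is the last day of the make-up period.
The date termination becomes effective: 8 business days after Wednesday, November 16, 2022, skipping weekends — Nov 17, Nov 18, Nov 21, Nov 22, Nov 23, Nov 24, Nov 25, Nov 28 — lands on Monday, November 28, 2022.

November 28, 2022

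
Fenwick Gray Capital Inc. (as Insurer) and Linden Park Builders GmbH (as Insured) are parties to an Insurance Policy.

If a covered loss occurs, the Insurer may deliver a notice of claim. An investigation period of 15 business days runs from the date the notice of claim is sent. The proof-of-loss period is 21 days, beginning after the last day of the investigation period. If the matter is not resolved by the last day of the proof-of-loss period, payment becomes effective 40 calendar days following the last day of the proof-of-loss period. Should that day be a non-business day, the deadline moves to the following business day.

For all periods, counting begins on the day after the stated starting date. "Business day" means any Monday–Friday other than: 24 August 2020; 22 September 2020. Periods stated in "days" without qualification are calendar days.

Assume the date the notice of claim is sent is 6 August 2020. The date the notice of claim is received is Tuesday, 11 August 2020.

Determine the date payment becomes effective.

28 October 2020

The last day of the investigation period: counting 15 business days from Thursday, 6 August 2020 (Aug 7, Aug 10, Aug 11, Aug 12, …, Aug 26, Aug 27, Aug 28, skipping weekends and the listed holiday on Aug 24) reaches Friday, 28 August 2020.
The last day of the proof-of-loss period: 28 August 2020 + 21 days = 18 September 2020.
The date payment becomes effective: 40 calendar days after 18 September 2020 is 28 October 2020. 28 October 2020 is a Wednesday and is not a listed holiday, so no roll-forward applies.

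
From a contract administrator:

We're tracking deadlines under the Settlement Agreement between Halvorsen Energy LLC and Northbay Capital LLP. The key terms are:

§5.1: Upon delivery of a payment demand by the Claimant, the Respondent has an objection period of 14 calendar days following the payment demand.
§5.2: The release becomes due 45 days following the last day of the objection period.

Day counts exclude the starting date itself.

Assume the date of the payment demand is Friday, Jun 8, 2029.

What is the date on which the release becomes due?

Aug 6, 2029

The last day of the objection period: 14 calendar days after Jun 8, 2029 is Jun 22, 2029.
Adding 45 calendar days to Jun 22, 2029 gives Aug 6, 2029, which is the date on which the release becomes due.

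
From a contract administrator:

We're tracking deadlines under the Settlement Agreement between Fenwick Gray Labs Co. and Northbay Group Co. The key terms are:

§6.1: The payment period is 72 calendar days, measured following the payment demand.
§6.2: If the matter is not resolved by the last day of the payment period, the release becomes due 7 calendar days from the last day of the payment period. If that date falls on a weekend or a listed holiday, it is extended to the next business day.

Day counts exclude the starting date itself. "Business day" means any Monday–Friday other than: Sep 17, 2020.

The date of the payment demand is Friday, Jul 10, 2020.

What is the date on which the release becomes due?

The last day of the payment period: 72 calendar days after Jul 10, 2020 is Sep 20, 2020.
Adding 7 calendar days to Sep 20, 2020 gives Sep 27, 2020, which is the date on which the release becomes due. That falls on a Sunday, so it rolls to the next business day, Monday, Sep 28, 2020.

Sep 28, 2020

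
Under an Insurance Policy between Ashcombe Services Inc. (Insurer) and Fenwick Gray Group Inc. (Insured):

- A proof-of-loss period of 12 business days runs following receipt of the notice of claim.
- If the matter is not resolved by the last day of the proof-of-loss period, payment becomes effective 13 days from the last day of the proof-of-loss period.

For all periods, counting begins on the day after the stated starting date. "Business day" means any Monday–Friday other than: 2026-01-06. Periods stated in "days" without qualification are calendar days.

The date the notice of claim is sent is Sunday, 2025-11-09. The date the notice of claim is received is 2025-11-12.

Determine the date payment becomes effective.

From Wednesday, 2025-11-12, 12 business days (Nov 13, Nov 14, Nov 17, Nov 18, …, Nov 26, Nov 27, Nov 28, skipping weekends) brings us to Friday, 2025-11-28, which is the last day of the proof-of-loss period.
The date payment becomes effective: 13 calendar days after 2025-11-28 is 2025-12-11.

2025-12-11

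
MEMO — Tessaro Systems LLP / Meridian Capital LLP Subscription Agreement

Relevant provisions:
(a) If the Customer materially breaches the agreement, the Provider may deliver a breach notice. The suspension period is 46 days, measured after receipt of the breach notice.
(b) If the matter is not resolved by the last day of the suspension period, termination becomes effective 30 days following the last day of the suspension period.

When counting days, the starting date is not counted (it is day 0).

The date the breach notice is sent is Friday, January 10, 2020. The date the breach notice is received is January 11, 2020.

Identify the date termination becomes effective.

March 27, 2020

The last day of the suspension period: 46 calendar days after January 11, 2020 is February 26, 2020.
The date termination becomes effective: February 26, 2020 + 30 days = March 27, 2020.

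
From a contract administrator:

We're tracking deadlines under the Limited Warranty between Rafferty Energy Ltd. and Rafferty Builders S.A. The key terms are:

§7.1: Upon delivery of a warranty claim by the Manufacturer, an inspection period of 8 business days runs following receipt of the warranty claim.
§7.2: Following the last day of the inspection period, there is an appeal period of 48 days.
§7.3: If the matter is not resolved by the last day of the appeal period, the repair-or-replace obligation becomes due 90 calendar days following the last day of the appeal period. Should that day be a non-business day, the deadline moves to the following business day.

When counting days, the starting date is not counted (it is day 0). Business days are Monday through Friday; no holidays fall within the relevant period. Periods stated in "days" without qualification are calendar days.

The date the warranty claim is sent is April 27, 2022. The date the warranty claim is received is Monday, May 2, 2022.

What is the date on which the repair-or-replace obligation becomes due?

The last day of the inspection period: counting 8 business days from Monday, May 2, 2022 (May 3, May 4, May 5, May 6, May 9, May 10, May 11, May 12, skipping weekends) reaches Thursday, May 12, 2022.
Adding 48 calendar days to May 12, 2022 gives June 29, 2022, which is the last day of the appeal period.
The date on which the repair-or-replace obligation becomes due: 90 calendar days after June 29, 2022 is September 27, 2022. September 27, 2022 is a Tuesday, so no roll-forward applies.

September 27, 2022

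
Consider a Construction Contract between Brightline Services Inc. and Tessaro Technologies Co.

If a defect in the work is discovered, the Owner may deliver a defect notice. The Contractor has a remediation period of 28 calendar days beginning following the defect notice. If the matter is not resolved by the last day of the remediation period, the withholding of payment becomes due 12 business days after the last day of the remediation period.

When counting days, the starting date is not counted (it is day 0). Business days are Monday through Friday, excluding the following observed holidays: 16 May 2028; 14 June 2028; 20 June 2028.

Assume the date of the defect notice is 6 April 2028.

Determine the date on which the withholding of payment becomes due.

23 May 2028

The last day of the remediation period: 6 April 2028 + 28 days = 4 May 2028.
The date on which the withholding of payment becomes due: 12 business days after Thursday, 4 May 2028, skipping weekends and the listed holiday on May 16 — May 5, May 8, May 9, May 10, …, May 19, May 22, May 23 — lands on Tuesday, 23 May 2028.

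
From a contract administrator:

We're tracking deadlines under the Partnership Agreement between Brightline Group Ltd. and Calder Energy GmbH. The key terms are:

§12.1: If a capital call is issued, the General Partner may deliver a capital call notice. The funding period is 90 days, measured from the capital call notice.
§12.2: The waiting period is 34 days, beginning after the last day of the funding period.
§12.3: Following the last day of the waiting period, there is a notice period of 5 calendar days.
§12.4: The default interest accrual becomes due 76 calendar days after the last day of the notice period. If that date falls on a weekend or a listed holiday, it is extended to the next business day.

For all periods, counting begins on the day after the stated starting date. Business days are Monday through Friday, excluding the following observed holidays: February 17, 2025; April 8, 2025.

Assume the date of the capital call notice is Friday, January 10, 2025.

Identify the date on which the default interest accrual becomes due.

August 4, 2025

Adding 90 calendar days to January 10, 2025 gives April 10, 2025, which is the last day of the funding period.
The last day of the waiting period: April 10, 2025 + 34 days = May 14, 2025.
The last day of the notice period: May 14, 2025 + 5 days = May 19, 2025.
The date on which the default interest accrual becomes due: 76 calendar days after May 19, 2025 is August 3, 2025. That falls on a Sunday, so it rolls to the next business day, Monday, August 4, 2025.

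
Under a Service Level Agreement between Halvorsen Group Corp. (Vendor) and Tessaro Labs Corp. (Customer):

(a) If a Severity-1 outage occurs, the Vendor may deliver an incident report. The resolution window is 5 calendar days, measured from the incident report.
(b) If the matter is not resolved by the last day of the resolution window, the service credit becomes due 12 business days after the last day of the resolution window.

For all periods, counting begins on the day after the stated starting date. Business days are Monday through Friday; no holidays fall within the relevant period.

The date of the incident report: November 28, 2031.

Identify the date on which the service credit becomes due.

Adding 5 calendar days to November 28, 2031 gives December 3, 2031, which is the last day of the resolution window.
The date on which the service credit becomes due: counting 12 business days from Wednesday, December 3, 2031 (Dec 4, Dec 5, Dec 8, Dec 9, …, Dec 17, Dec 18, Dec 19, skipping weekends) reaches Friday, December 19, 2031.

December 19, 2031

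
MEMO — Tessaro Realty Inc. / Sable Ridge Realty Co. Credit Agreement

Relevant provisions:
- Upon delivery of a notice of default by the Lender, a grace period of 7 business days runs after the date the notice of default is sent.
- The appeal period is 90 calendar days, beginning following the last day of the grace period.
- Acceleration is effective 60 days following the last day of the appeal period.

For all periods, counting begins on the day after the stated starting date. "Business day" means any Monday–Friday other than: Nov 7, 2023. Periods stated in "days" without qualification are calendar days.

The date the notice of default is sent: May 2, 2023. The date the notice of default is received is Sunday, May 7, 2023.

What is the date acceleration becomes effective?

The last day of the grace period: 7 business days after Tuesday, May 2, 2023, skipping weekends — May 3, May 4, May 5, May 8, May 9, May 10, May 11 — lands on Thursday, May 11, 2023.
The last day of the appeal period: 90 calendar days after May 11, 2023 is Aug 9, 2023.
The date acceleration becomes effective: Aug 9, 2023 + 60 days = Oct 8, 2023.

Oct 8, 2023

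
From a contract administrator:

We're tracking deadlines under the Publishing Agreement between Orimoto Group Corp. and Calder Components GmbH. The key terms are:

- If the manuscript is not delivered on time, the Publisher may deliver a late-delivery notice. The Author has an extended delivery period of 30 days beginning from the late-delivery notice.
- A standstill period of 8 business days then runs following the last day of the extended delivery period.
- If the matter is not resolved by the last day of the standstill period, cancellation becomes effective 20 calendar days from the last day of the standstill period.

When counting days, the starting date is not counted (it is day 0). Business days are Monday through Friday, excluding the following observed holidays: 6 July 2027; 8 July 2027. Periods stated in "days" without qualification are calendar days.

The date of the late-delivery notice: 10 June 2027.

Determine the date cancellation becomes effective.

The last day of the extended delivery period: 10 June 2027 + 30 days = 10 July 2027.
The last day of the standstill period: counting 8 business days from Saturday, 10 July 2027 (Jul 12, Jul 13, Jul 14, Jul 15, Jul 16, Jul 19, Jul 20, Jul 21, skipping weekends) reaches Wednesday, 21 July 2027.
The date cancellation becomes effective: 21 July 2027 + 20 days = 10 August 2027.

10 August 2027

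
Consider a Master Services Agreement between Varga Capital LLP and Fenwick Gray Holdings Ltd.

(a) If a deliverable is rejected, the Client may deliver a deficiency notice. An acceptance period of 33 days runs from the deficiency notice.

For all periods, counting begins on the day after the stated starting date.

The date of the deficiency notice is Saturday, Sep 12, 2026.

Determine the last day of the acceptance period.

Oct 15, 2026

The last day of the acceptance period: 33 calendar days after Sep 12, 2026 is Oct 15, 2026.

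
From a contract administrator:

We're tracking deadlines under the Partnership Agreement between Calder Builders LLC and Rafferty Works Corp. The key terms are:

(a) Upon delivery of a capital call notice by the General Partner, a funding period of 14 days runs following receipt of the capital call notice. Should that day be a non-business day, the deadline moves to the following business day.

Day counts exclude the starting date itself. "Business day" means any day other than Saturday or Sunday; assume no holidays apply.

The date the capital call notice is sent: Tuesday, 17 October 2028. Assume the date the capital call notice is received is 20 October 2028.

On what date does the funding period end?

The last day of the funding period: 20 October 2028 + 14 days = 3 November 2028. 3 November 2028 is a Friday, so no roll-forward applies.

3 November 2028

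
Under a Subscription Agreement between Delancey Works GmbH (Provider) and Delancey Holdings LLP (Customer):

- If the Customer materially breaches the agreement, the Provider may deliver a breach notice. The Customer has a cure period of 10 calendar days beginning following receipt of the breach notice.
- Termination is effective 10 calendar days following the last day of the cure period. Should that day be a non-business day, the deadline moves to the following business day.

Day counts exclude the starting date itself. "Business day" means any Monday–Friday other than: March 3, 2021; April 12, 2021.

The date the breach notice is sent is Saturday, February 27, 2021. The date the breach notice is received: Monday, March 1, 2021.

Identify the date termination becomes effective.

Adding 10 calendar days to March 1, 2021 gives March 11, 2021, which is the last day of the cure period.
The date termination becomes effective: 10 calendar days after March 11, 2021 is March 21, 2021. That falls on a Sunday, so it rolls to the next business day, Monday, March 22, 2021.

March 22, 2021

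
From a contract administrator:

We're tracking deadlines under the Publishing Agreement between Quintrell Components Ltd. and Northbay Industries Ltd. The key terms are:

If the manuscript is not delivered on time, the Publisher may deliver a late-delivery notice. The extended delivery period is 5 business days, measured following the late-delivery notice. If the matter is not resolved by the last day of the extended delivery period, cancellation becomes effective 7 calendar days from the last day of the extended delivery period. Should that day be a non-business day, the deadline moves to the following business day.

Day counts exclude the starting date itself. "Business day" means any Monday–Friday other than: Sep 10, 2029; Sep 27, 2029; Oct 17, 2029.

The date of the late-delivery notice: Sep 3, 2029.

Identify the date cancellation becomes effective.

Sep 18, 2029

The last day of the extended delivery period: counting 5 business days from Monday, Sep 3, 2029 (Sep 4, Sep 5, Sep 6, Sep 7, Sep 11, skipping weekends and the listed holiday on Sep 10) reaches Tuesday, Sep 11, 2029.
The date cancellation becomes effective: Sep 11, 2029 + 7 days = Sep 18, 2029. Sep 18, 2029 is a Tuesday and is not a listed holiday, so no roll-forward applies.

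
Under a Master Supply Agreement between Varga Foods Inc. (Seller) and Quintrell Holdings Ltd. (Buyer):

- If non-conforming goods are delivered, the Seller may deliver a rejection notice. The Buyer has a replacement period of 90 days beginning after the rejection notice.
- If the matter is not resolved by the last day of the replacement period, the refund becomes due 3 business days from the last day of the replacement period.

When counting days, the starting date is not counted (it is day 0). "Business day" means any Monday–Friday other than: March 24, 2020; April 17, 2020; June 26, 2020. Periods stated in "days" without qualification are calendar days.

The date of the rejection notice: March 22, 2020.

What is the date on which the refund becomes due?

Adding 90 calendar days to March 22, 2020 gives June 20, 2020, which is the last day of the replacement period.
The date on which the refund becomes due: counting 3 business days from Saturday, June 20, 2020 (Jun 22, Jun 23, Jun 24, skipping weekends) reaches Wednesday, June 24, 2020.

June 24, 2020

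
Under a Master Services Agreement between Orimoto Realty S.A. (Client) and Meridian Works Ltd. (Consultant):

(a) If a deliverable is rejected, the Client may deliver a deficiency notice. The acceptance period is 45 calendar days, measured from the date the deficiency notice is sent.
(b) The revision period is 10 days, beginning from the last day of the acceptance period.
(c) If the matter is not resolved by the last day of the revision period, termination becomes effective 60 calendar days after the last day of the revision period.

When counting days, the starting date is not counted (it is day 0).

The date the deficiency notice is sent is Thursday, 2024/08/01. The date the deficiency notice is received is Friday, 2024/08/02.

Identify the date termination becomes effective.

Adding 45 calendar days to 2024/08/01 gives 2024/09/15, which is the last day of the acceptance period.
The last day of the revision period: 10 calendar days after 2024/09/15 is 2024/09/25.
Adding 60 calendar days to 2024/09/25 gives 2024/11/24, which is the date termination becomes effective.

2024/11/24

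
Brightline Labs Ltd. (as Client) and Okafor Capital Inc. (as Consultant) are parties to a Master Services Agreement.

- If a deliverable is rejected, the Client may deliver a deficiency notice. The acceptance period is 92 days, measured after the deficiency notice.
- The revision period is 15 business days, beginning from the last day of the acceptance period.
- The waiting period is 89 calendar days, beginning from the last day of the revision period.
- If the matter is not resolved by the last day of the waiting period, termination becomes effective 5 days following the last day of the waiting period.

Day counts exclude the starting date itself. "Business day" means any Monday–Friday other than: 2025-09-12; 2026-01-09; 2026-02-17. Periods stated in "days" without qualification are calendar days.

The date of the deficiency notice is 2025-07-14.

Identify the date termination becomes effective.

2026-02-06

The last day of the acceptance period: 92 calendar days after 2025-07-14 is 2025-10-14.
The last day of the revision period: counting 15 business days from Tuesday, 2025-10-14 (Oct 15, Oct 16, Oct 17, Oct 20, …, Oct 31, Nov 3, Nov 4, skipping weekends) reaches Tuesday, 2025-11-04.
Adding 89 calendar days to 2025-11-04 gives 2026-02-01, which is the last day of the waiting period.
The date termination becomes effective: 2026-02-01 + 5 days = 2026-02-06.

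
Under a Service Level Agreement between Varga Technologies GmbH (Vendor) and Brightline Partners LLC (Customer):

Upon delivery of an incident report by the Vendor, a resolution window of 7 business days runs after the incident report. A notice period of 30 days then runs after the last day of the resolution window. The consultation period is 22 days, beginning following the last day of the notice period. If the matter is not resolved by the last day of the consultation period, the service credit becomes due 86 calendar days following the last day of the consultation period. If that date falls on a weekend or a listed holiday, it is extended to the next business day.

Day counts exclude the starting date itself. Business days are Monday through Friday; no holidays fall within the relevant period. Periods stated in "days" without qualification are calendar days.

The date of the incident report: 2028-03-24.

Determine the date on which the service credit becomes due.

2028-08-21

From Friday, 2028-03-24, 7 business days (Mar 27, Mar 28, Mar 29, Mar 30, Mar 31, Apr 3, Apr 4, skipping weekends) brings us to Tuesday, 2028-04-04, which is the last day of the resolution window.
The last day of the notice period: 2028-04-04 + 30 days = 2028-05-04.
The last day of the consultation period: 22 calendar days after 2028-05-04 is 2028-05-26.
The date on which the service credit becomes due: 86 calendar days after 2028-05-26 is 2028-08-20. That falls on a Sunday, so it rolls to the next business day, Monday, 2028-08-21.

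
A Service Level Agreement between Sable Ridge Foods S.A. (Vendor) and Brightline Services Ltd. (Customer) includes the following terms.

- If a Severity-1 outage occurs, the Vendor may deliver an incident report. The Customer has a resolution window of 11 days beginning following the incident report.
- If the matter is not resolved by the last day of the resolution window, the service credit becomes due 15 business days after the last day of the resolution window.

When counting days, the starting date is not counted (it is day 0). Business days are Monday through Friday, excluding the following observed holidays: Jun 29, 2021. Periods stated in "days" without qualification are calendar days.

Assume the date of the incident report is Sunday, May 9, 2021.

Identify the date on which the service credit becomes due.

Jun 10, 2021

The last day of the resolution window: 11 calendar days after May 9, 2021 is May 20, 2021.
The date on which the service credit becomes due: counting 15 business days from Thursday, May 20, 2021 (May 21, May 24, May 25, May 26, …, Jun 8, Jun 9, Jun 10, skipping weekends) reaches Thursday, Jun 10, 2021.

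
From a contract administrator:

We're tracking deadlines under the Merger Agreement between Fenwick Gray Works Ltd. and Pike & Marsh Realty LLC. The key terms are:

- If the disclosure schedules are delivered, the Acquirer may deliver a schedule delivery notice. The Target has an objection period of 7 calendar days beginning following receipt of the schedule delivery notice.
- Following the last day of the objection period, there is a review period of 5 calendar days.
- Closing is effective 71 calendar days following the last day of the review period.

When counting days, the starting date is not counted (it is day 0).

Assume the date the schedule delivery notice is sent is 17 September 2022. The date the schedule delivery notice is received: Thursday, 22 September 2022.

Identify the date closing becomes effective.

14 December 2022

The last day of the objection period: 7 calendar days after 22 September 2022 is 29 September 2022.
Adding 5 calendar days to 29 September 2022 gives 4 October 2022, which is the last day of the review period.
Adding 71 calendar days to 4 October 2022 gives 14 December 2022, which is the date closing becomes effective.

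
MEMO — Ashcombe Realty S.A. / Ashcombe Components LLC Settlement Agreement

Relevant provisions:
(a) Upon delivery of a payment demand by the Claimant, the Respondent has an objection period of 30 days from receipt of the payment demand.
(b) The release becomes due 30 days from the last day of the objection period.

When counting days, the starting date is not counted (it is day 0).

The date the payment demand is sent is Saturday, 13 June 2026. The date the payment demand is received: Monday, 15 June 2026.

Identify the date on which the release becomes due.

14 August 2026

The last day of the objection period: 30 calendar days after 15 June 2026 is 15 July 2026.
The date on which the release becomes due: 15 July 2026 + 30 days = 14 August 2026.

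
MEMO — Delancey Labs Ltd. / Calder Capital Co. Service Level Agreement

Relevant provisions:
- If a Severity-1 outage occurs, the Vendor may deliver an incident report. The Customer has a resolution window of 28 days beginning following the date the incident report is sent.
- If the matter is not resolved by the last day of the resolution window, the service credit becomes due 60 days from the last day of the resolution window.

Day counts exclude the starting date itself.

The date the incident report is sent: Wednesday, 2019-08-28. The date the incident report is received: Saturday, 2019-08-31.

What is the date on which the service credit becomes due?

2019-11-24

Adding 28 calendar days to 2019-08-28 gives 2019-09-25, which is the last day of the resolution window.
Adding 60 calendar days to 2019-09-25 gives 2019-11-24, which is the date on which the service credit becomes due.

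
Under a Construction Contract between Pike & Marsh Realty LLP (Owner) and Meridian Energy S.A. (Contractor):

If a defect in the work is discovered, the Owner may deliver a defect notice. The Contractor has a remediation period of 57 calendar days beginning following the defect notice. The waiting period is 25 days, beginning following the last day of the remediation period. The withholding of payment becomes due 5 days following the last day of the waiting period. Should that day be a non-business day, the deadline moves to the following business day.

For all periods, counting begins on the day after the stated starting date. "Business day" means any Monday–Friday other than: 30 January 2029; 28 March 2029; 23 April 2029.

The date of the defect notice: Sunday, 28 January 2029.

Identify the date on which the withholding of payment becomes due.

Adding 57 calendar days to 28 January 2029 gives 26 March 2029, which is the last day of the remediation period.
The last day of the waiting period: 26 March 2029 + 25 days = 20 April 2029.
Adding 5 calendar days to 20 April 2029 gives 25 April 2029, which is the date on which the withholding of payment becomes due. 25 April 2029 is a Wednesday and is not a listed holiday, so no roll-forward applies.

25 April 2029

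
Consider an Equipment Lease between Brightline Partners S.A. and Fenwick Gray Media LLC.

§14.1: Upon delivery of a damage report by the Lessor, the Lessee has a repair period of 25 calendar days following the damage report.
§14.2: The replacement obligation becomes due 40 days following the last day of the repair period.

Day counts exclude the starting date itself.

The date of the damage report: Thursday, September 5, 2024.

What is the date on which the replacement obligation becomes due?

November 9, 2024

The last day of the repair period: 25 calendar days after September 5, 2024 is September 30, 2024.
Adding 40 calendar days to September 30, 2024 gives November 9, 2024, which is the date on which the replacement obligation becomes due.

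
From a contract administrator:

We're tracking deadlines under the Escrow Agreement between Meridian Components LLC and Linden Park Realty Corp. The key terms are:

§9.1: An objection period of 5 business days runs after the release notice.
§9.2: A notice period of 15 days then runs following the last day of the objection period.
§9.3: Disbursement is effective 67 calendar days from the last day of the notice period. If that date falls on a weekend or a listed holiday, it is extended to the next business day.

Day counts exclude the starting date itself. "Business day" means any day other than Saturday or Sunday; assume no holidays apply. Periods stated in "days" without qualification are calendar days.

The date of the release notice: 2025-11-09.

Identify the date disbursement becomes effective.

2026-02-04

From Sunday, 2025-11-09, 5 business days (Nov 10, Nov 11, Nov 12, Nov 13, Nov 14, skipping weekends) brings us to Friday, 2025-11-14, which is the last day of the objection period.
Adding 15 calendar days to 2025-11-14 gives 2025-11-29, which is the last day of the notice period.
The date disbursement becomes effective: 67 calendar days after 2025-11-29 is 2026-02-04. 2026-02-04 is a Wednesday, so no roll-forward applies.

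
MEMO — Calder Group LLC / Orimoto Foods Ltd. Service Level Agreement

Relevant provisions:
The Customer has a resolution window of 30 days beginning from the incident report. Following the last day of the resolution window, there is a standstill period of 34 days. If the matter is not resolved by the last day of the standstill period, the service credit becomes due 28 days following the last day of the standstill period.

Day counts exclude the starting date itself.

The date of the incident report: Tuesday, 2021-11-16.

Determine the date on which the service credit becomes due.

Adding 30 calendar days to 2021-11-16 gives 2021-12-16, which is the last day of the resolution window.
The last day of the standstill period: 34 calendar days after 2021-12-16 is 2022-01-19.
The date on which the service credit becomes due: 2022-01-19 + 28 days = 2022-02-16.

2022-02-16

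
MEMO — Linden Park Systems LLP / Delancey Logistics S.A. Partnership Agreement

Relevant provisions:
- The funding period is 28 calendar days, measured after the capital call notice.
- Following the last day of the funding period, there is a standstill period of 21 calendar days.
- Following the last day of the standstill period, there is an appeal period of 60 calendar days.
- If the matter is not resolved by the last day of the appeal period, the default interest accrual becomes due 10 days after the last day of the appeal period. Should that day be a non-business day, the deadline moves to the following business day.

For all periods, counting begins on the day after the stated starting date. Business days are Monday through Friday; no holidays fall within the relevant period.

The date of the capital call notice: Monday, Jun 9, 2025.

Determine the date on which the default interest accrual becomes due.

Oct 6, 2025

The last day of the funding period: 28 calendar days after Jun 9, 2025 is Jul 7, 2025.
The last day of the standstill period: 21 calendar days after Jul 7, 2025 is Jul 28, 2025.
The last day of the appeal period: Jul 28, 2025 + 60 days = Sep 26, 2025.
The date on which the default interest accrual becomes due: Sep 26, 2025 + 10 days = Oct 6, 2025. Oct 6, 2025 is a Monday, so no roll-forward applies.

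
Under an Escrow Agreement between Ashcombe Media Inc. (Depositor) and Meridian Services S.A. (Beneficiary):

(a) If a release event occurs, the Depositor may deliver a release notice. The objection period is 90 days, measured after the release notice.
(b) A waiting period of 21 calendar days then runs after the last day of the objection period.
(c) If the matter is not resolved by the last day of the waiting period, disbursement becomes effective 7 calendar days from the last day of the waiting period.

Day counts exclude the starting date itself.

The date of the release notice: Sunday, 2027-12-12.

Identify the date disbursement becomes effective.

2028-04-08

Adding 90 calendar days to 2027-12-12 gives 2028-03-11, which is the last day of the objection period.
The last day of the waiting period: 2028-03-11 + 21 days = 2028-04-01.
Adding 7 calendar days to 2028-04-01 gives 2028-04-08, which is the date disbursement becomes effective.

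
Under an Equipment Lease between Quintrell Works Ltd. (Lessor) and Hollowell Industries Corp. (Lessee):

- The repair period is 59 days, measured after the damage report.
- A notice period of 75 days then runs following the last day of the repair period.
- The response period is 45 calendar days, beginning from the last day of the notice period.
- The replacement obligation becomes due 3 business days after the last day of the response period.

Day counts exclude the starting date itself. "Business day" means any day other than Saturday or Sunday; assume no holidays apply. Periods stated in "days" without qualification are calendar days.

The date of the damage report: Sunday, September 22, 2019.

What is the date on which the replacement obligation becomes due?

The last day of the repair period: September 22, 2019 + 59 days = November 20, 2019.
Adding 75 calendar days to November 20, 2019 gives February 3, 2020, which is the last day of the notice period.
The last day of the response period: 45 calendar days after February 3, 2020 is March 19, 2020.
The date on which the replacement obligation becomes due: 3 business days after Thursday, March 19, 2020, skipping weekends — Mar 20, Mar 23, Mar 24 — lands on Tuesday, March 24, 2020.

March 24, 2020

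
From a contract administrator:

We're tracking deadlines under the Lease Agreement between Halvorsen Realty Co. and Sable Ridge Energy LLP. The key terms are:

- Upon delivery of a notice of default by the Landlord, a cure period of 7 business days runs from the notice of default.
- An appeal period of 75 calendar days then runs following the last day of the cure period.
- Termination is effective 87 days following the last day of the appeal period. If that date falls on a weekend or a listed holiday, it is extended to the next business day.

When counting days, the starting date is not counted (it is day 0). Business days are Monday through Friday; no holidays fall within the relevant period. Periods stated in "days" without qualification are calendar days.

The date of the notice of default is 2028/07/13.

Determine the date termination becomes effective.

The last day of the cure period: 7 business days after Thursday, 2028/07/13, skipping weekends — Jul 14, Jul 17, Jul 18, Jul 19, Jul 20, Jul 21, Jul 24 — lands on Monday, 2028/07/24.
The last day of the appeal period: 2028/07/24 + 75 days = 2028/10/07.
The date termination becomes effective: 2028/10/07 + 87 days = 2029/01/02. 2029/01/02 is a Tuesday, so no roll-forward applies.

2029/01/02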